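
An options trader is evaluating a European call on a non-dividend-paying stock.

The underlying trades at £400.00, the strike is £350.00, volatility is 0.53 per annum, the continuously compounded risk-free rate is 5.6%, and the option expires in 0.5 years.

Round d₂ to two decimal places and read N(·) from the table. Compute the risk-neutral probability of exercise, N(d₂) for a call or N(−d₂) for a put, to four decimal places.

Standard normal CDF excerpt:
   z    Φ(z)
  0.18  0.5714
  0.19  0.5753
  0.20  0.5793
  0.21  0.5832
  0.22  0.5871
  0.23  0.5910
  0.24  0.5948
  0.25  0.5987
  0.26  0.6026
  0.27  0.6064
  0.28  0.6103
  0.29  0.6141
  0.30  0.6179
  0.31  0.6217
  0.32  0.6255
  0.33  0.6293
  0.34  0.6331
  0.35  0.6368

0.5948

σ√T = 0.53 × 0.7071 = 0.3748
ln(S/K) + (r + σ²/2)T = ln(400/350) + (0.056 + 0.53²/2)·0.5 = 0.1335 + 0.0982 = 0.2318
d₁ = 0.2318 / 0.3748 = 0.6184 which rounds to 0.62
d₂ = d₁ − σ√T = 0.6184 − 0.3748 = 0.2436 which rounds to 0.24
Pr(exercise) under Q = N(d₂) = 0.5948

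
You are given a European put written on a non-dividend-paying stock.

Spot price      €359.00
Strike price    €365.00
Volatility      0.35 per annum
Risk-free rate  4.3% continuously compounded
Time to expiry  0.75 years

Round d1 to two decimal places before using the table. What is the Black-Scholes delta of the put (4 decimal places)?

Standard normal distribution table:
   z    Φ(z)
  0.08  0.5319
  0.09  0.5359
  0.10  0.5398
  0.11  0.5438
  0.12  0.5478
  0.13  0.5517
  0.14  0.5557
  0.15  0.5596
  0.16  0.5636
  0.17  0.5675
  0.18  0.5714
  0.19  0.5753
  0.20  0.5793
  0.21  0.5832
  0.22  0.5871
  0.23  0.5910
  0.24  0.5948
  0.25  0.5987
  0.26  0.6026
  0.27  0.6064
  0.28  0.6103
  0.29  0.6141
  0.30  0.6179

-0.4207

σ√T = 0.35·√0.75 = 0.3031
d₁ = [ln(359/365) + (0.043 + 0.35²/2)·0.75] / 0.3031 = [-0.0166 + 0.0782] / 0.3031 = 0.2033 → 0.20
N(d₁) = N(0.20) = 0.5793
Δ_put = N(d₁) − 1 = 0.5793 − 1 = -0.4207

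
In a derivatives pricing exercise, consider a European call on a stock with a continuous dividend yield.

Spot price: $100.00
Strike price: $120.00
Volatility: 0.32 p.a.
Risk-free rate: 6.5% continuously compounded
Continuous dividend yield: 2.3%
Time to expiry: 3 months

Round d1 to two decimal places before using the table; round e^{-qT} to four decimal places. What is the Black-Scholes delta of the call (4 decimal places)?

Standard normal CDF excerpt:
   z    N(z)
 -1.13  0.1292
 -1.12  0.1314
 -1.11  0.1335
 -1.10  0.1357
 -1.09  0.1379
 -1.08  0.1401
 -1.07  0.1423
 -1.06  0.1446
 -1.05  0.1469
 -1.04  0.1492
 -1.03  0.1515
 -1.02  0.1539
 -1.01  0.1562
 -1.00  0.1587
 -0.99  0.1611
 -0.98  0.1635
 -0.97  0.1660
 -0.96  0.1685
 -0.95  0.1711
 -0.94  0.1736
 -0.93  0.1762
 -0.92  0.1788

0.1602

T = 0.25;  σ√T = 0.1600
d₁ = [ln(100/120) + (0.065 − 0.023 + ½·0.32²)·0.25] / (σ√T) = (-0.1823 + 0.0233) / 0.1600 = -0.9939 ≈ -0.99
N(d₁) = N(-0.99) = 0.1611
Δ_call = exp(−qT)·N(d₁) = 0.9943·0.1611 = 0.1602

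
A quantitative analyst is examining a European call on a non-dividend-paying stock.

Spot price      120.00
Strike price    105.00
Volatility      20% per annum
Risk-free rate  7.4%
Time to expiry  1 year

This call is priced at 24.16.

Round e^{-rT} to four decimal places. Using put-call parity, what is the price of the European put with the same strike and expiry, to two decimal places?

1.67

exp(−rT) = exp(−0.074·1) = 0.9287
Put-call parity: C − P = S − K·e^(−rT) = 120 − 105·0.9287 = 120 − 97.5135 = 22.4865
P = C − (C − P) = 24.16 − (22.4865) = 1.6735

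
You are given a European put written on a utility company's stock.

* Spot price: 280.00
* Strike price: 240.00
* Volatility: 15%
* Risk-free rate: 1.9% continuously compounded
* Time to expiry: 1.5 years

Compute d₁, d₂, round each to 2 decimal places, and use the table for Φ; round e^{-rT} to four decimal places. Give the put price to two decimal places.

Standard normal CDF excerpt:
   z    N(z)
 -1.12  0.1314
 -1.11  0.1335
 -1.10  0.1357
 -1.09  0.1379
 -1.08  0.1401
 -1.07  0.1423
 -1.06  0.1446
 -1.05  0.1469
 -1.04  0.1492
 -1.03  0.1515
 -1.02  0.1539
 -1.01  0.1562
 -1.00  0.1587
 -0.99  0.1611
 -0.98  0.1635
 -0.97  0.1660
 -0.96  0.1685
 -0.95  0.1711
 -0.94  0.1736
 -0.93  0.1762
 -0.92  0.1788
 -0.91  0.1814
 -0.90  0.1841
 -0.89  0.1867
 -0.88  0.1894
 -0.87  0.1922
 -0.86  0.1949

σ√T = 0.15 × 1.2247 = 0.1837
d₁ = [ln(280/240) + (0.019 + ½·0.15²)·1.5] / (σ√T) = (0.1542 + 0.0454) / 0.1837 = 1.0861 → 1.09
d₂ = 1.0861 − 0.1837 = 0.9024 → 0.90
e^(−rT) = e^(−0.019·1.5) = 0.9719
N(−d₂) = N(-0.90) = 0.1841;  N(−d₁) = N(-1.09) = 0.1379
P = 240·0.9719·0.1841 − 280·0.1379 = 42.9424 − 38.6120 = 4.3304

4.33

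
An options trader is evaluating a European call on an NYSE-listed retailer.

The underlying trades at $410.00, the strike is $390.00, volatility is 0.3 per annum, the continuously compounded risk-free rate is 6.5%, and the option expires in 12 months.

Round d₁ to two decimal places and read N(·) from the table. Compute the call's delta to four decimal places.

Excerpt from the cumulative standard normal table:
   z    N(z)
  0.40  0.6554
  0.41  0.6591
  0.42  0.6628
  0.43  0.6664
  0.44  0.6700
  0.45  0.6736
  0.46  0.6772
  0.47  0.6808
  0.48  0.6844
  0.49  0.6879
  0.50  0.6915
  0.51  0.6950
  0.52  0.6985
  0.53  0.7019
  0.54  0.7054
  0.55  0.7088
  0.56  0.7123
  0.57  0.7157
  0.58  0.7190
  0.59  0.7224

0.7019

σ√T = 0.3 × 1.0000 = 0.3000
d₁ = [ln(410/390) + (0.065 + ½·0.3²)·1] / (σ√T) = (0.0500 + 0.1100) / 0.3000 = 0.5334 → 0.53
N(d₁) = N(0.53) = 0.7019
Δ_call = N(d₁) = 0.7019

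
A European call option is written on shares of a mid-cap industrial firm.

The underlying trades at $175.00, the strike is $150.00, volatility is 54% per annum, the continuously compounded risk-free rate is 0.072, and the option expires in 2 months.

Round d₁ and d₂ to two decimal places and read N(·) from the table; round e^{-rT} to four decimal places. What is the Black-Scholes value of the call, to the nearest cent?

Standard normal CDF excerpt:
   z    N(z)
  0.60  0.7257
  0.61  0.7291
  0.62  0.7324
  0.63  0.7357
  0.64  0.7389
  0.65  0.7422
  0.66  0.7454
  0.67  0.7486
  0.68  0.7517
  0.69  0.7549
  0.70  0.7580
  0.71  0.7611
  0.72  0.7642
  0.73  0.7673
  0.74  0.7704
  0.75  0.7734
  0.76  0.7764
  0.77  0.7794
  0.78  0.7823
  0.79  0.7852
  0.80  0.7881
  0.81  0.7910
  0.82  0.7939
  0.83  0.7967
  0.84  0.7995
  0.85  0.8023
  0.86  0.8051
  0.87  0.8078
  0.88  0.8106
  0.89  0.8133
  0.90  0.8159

σ√T = 0.54·√0.1667 = 0.2205
d₁ = [ln(175/150) + (0.072 + 0.54²/2)·0.1667] / 0.2205 = [0.1542 + 0.0363] / 0.2205 = 0.8639 which rounds to 0.86
d₂ = d₁ − σ√T = 0.8639 − 0.2205 = 0.6434 which rounds to 0.64
e^(−rT) = e^(−0.072·0.1667) = 0.9881
N(d₁) = N(0.86) = 0.8051;  N(d₂) = N(0.64) = 0.7389
C = 175·0.8051 − 150·0.9881·0.7389 = 140.8925 − 109.5161 = 31.3764

$31.38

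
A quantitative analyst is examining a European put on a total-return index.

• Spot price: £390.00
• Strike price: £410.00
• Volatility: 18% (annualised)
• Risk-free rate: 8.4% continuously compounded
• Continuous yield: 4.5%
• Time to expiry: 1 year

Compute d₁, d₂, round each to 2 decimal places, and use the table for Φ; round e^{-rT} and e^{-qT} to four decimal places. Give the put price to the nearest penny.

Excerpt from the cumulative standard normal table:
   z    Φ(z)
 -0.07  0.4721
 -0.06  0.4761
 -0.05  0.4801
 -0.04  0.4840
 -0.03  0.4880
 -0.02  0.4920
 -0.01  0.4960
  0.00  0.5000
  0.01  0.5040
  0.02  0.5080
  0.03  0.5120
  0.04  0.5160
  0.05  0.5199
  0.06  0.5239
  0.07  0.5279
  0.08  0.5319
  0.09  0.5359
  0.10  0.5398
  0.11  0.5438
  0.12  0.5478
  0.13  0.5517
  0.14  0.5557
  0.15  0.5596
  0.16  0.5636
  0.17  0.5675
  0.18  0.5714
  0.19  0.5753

T = 1;  σ√T = 0.1800
d₁ = [ln(390/410) + (0.084 − 0.045 + 0.18²/2)·1] / 0.1800 = [-0.0500 + 0.0552] / 0.1800 = 0.0288 which rounds to 0.03
d₂ = d₁ − σ√T = 0.0288 − 0.1800 = -0.1512 which rounds to -0.15
exp(−qT) = exp(−0.045·1) = 0.9560;  exp(−rT) = exp(−0.084·1) = 0.9194
N(−d₂) = N(0.15) = 0.5596;  N(−d₁) = N(-0.03) = 0.4880
P = 410·0.9194·0.5596 − 390·0.9560·0.4880 = 210.9435 − 181.9459 = 28.9975

£29.00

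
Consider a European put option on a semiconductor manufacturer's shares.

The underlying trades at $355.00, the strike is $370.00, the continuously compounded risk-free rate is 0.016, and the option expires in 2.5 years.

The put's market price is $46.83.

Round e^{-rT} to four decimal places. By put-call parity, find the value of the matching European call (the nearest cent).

exp(−rT) = exp(−0.016·2.5) = 0.9608
Put-call parity: C − P = S − K·e^(−rT) = 355 − 370·0.9608 = 355 − 355.4960 = -0.4960
C = P + (C − P) = 46.83 + (-0.4960) = 46.3340

$46.33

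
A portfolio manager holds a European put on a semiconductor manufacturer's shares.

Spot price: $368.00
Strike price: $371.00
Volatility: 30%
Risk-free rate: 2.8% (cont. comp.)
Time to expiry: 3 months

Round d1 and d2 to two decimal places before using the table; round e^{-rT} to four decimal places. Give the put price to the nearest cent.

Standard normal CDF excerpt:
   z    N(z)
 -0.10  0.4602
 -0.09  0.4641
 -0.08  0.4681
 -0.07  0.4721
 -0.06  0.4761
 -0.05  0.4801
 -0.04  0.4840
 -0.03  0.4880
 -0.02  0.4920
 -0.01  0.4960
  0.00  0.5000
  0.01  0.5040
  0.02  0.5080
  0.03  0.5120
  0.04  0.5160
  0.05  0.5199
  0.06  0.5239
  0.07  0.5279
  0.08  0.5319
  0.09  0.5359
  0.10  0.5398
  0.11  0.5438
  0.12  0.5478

$22.22

σ√T = 0.3·√0.25 = 0.1500
d₁ = [ln(368/371) + (0.028 + 0.3²/2)·0.25] / 0.1500 = [-0.0081 + 0.0182] / 0.1500 = 0.0675 which rounds to 0.07
d₂ = d₁ − σ√T = 0.0675 − 0.1500 = -0.0825 which rounds to -0.08
e^(−rT) = e^(−0.028·0.25) = 0.9930
N(−d₂) = N(0.08) = 0.5319;  N(−d₁) = N(-0.07) = 0.4721
P = 371·0.9930·0.5319 − 368·0.4721 = 195.9536 − 173.7328 = 22.2208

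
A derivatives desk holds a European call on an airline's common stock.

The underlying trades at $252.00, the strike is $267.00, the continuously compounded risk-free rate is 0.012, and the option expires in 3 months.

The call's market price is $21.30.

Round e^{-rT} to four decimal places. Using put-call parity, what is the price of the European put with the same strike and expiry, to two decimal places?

e^(−rT) = e^(−0.012·0.25) = 0.9970
Put-call parity: C − P = S − K·e^(−rT) = 252 − 267·0.9970 = 252 − 266.1990 = -14.1990
P = C − (C − P) = 21.30 − (-14.1990) = 35.4990

$35.50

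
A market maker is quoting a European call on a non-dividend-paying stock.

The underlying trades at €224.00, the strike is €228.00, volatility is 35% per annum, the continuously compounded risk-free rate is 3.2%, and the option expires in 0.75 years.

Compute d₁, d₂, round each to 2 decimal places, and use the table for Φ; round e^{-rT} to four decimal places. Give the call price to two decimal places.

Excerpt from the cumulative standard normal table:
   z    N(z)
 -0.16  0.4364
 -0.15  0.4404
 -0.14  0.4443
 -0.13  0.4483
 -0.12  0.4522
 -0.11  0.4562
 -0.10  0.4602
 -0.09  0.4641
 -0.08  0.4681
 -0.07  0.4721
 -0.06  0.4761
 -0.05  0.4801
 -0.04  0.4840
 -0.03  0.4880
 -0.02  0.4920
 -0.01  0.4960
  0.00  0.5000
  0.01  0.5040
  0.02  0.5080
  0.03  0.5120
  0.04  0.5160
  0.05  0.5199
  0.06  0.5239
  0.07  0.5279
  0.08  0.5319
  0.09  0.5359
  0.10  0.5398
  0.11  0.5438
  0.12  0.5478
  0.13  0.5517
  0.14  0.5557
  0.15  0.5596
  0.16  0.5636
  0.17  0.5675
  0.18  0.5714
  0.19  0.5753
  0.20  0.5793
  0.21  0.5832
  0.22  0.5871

T = 0.75;  σ√T = 0.3031
d₁ = [ln(224/228) + (0.032 + 0.35²/2)·0.75] / 0.3031 = [-0.0177 + 0.0699] / 0.3031 = 0.1723 ⇒ 0.17
d₂ = d₁ − σ√T = 0.1723 − 0.3031 = -0.1308 ⇒ -0.13
exp(−rT) = exp(−0.032·0.75) = 0.9763
N(d₁) = N(0.17) = 0.5675;  N(d₂) = N(-0.13) = 0.4483
C = 224·0.5675 − 228·0.9763·0.4483 = 127.1200 − 99.7900 = 27.3300

€27.33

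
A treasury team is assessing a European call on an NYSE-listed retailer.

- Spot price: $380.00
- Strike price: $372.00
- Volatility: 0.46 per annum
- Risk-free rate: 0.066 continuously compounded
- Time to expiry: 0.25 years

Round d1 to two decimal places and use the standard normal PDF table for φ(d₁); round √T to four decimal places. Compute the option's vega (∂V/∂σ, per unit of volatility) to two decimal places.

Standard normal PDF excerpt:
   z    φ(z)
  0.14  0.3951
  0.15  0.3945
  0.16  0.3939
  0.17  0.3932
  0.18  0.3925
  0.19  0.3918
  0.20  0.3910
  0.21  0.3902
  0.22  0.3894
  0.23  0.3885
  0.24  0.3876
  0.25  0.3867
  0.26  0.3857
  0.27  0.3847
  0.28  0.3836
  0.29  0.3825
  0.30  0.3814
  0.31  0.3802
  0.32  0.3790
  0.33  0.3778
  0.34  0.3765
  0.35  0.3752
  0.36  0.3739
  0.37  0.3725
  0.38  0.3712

T = 0.25;  σ√T = 0.2300
d₁ = [ln(380/372) + (0.066 + 0.46²/2)·0.25] / 0.2300 = [0.0213 + 0.0430] / 0.2300 = 0.2792 which rounds to 0.28
√T = √0.25 = 0.5000
φ(d₁) = φ(0.28) = 0.3836
vega = S·φ(d₁)·√T = 380·0.3836·0.5000 = 72.8840

72.88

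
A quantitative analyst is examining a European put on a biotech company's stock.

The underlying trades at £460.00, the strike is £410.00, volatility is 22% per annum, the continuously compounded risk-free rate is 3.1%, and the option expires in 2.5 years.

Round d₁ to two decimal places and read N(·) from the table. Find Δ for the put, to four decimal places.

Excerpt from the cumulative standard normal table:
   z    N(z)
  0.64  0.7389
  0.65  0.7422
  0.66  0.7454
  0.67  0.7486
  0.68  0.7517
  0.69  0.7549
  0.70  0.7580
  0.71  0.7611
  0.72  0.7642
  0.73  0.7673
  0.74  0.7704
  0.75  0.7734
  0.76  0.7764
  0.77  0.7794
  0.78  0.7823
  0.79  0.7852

-0.2327

σ√T = 0.22 × 1.5811 = 0.3479
ln(S/K) + (r + σ²/2)T = ln(460/410) + (0.031 + 0.22²/2)·2.5 = 0.1151 + 0.1380 = 0.2531
d₁ = 0.2531 / 0.3479 = 0.7275 ⇒ 0.73
N(d₁) = N(0.73) = 0.7673
Δ_put = N(d₁) − 1 = 0.7673 − 1 = -0.2327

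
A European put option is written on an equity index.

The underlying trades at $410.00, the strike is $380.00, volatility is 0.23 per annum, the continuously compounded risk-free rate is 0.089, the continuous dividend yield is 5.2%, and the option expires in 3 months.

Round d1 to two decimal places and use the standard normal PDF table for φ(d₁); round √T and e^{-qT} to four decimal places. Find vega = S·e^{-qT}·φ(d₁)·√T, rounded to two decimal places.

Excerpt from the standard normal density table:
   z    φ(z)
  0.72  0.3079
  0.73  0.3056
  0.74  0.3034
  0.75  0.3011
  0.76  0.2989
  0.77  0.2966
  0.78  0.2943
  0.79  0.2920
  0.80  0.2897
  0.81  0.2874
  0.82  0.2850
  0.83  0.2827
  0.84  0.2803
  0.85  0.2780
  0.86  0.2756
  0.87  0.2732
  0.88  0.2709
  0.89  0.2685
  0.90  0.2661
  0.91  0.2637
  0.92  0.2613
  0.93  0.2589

58.62

T = 0.25;  σ√T = 0.1150
ln(S/K) + (r − q + σ²/2)T = ln(410/380) + (0.089 − 0.052 + 0.23²/2)·0.25 = 0.0760 + 0.0159 = 0.0918
d₁ = 0.0918 / 0.1150 = 0.7987 → 0.80
√T = √0.25 = 0.5000
φ(d₁) = φ(0.80) = 0.2897
e^(−qT) = e^(−0.052·0.25) = 0.9871
vega = S·e^(−qT)·φ(d₁)·√T = 410·0.9871·0.2897·0.5000 = 58.6224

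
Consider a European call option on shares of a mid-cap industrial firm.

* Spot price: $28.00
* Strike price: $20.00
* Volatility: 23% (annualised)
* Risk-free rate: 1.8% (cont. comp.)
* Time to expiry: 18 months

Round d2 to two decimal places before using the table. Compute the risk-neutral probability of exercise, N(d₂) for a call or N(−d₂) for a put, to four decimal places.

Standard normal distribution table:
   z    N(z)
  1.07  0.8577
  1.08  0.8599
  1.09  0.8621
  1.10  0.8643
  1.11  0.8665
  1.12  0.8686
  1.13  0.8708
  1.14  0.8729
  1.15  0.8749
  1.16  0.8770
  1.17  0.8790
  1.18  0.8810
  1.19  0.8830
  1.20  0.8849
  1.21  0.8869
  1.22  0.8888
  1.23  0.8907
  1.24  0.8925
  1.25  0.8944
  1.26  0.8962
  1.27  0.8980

T = 1.5;  σ√T = 0.2817
d₁ = [ln(28/20) + (0.018 + 0.23²/2)·1.5] / 0.2817 = [0.3365 + 0.0667] / 0.2817 = 1.4312 → 1.43
d₂ = d₁ − σ√T = 1.4312 − 0.2817 = 1.1495 → 1.15
Risk-neutral Pr[S_T > K] = N(d₂) = N(1.15) = 0.8749

0.8749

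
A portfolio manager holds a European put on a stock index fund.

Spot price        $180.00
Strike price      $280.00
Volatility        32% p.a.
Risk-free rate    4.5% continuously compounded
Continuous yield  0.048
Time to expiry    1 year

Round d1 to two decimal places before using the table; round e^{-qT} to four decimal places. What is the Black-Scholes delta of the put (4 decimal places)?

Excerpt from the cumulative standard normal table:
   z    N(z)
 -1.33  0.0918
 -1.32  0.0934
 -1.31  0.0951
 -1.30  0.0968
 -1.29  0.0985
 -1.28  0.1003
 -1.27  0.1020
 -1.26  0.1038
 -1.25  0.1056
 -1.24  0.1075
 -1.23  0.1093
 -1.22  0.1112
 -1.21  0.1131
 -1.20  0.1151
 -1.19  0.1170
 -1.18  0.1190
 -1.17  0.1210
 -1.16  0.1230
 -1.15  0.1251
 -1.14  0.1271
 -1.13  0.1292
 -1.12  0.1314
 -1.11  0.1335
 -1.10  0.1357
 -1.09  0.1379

σ√T = 0.32·√1 = 0.3200
d₁ = [ln(180/280) + (0.045 − 0.048 + ½·0.32²)·1] / (σ√T) = (-0.4418 + 0.0482) / 0.3200 = -1.2301 ≈ -1.23
N(d₁) = N(-1.23) = 0.1093
Δ_put = e^(−qT)·(N(d₁) − 1) = 0.9531·(0.1093 − 1) = -0.8489

-0.8489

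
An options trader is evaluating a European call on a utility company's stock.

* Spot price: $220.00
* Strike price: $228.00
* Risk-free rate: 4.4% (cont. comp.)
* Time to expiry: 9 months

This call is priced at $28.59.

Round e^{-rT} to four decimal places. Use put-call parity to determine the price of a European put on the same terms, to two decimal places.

exp(−rT) = exp(−0.044·0.75) = 0.9675
Put-call parity: C − P = S − K·e^(−rT) = 220 − 228·0.9675 = 220 − 220.5900 = -0.5900
P = C − (C − P) = 28.59 − (-0.5900) = 29.1800

$29.18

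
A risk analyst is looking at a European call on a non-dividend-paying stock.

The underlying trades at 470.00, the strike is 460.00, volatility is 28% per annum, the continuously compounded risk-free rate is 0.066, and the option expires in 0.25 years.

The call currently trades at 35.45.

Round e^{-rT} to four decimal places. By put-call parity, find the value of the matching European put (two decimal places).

exp(−rT) = exp(−0.066·0.25) = 0.9836
Put-call parity: C − P = S − K·e^(−rT) = 470 − 460·0.9836 = 470 − 452.4560 = 17.5440
P = C − (C − P) = 35.45 − (17.5440) = 17.9060

17.91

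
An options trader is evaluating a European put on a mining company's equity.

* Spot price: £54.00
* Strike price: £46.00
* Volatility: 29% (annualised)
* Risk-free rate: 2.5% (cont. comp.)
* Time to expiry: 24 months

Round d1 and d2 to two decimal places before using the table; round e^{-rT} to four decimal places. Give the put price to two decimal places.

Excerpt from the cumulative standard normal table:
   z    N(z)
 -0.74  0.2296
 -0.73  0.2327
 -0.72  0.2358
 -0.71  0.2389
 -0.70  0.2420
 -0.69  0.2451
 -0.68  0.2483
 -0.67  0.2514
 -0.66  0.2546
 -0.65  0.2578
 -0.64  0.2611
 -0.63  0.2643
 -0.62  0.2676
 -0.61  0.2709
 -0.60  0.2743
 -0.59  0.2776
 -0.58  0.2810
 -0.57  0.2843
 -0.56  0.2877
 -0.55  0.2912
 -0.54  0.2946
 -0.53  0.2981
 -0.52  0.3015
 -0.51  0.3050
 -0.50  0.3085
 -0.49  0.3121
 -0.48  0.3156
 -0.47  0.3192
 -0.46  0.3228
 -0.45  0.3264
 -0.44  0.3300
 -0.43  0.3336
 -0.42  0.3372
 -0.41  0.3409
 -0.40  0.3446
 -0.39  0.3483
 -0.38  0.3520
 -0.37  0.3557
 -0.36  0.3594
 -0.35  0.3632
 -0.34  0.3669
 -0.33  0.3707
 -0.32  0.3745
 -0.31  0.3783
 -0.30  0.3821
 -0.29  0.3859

T = 2;  σ√T = 0.4101
d₁ = [ln(54/46) + (0.025 + ½·0.29²)·2] / (σ√T) = (0.1603 + 0.1341) / 0.4101 = 0.7179 ⇒ 0.72
d₂ = 0.7179 − 0.4101 = 0.3078 ⇒ 0.31
e^(−rT) = e^(−0.025·2) = 0.9512
N(−d₂) = N(-0.31) = 0.3783;  N(−d₁) = N(-0.72) = 0.2358
P = 46·0.9512·0.3783 − 54·0.2358 = 16.5526 − 12.7332 = 3.8194

£3.82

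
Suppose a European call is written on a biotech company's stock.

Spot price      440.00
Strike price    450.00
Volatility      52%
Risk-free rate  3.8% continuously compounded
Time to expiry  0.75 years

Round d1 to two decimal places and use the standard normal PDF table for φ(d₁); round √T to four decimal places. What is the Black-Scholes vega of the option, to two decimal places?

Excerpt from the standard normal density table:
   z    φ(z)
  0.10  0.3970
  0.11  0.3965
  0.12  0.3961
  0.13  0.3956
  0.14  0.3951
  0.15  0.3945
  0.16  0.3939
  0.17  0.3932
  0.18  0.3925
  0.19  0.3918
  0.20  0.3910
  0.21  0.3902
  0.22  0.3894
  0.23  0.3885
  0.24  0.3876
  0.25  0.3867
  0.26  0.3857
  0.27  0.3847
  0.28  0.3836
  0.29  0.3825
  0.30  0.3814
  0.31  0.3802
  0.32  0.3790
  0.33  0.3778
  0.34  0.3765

147.69

T = 0.75;  σ√T = 0.4503
ln(S/K) + (r + σ²/2)T = ln(440/450) + (0.038 + 0.52²/2)·0.75 = -0.0225 + 0.1299 = 0.1074
d₁ = 0.1074 / 0.4503 = 0.2386 → 0.24
√T = √0.75 = 0.8660
φ(d₁) = φ(0.24) = 0.3876
vega = S·φ(d₁)·√T = 440·0.3876·0.8660 = 147.6911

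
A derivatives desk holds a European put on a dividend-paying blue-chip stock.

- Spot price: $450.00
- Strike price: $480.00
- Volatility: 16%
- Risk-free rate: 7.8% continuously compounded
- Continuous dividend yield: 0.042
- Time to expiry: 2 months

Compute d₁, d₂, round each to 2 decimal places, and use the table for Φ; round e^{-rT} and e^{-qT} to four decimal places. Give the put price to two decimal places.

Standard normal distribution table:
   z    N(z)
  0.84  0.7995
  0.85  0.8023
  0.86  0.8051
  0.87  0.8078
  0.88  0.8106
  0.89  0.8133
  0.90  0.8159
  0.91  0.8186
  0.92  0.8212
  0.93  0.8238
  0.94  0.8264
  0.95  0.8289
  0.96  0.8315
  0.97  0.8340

σ√T = 0.16·√0.1667 = 0.0653
d₁ = [ln(450/480) + (0.078 − 0.042 + 0.16²/2)·0.1667] / 0.0653 = [-0.0645 + 0.0081] / 0.0653 = -0.8635 ≈ -0.86
d₂ = d₁ − σ√T = -0.8635 − 0.0653 = -0.9288 ≈ -0.93
e^(−qT) = e^(−0.042·0.1667) = 0.9930;  e^(−rT) = e^(−0.078·0.1667) = 0.9871
N(−d₂) = N(0.93) = 0.8238;  N(−d₁) = N(0.86) = 0.8051
P = 480·0.9871·0.8238 − 450·0.9930·0.8051 = 390.3230 − 359.7589 = 30.5641

$30.56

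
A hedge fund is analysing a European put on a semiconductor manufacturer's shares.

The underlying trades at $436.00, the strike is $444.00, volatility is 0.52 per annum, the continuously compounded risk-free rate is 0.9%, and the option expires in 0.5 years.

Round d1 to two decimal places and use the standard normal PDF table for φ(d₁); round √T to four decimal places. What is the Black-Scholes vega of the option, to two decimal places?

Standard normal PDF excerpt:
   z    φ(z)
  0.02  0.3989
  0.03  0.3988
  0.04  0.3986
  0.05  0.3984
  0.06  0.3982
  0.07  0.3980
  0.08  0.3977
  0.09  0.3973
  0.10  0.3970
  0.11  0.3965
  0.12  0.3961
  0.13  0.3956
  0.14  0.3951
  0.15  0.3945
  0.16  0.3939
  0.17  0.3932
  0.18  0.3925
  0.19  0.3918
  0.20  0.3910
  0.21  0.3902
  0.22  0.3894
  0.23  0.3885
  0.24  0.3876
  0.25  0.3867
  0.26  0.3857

121.62

σ√T = 0.52 × 0.7071 = 0.3677
d₁ = [ln(436/444) + (0.009 + 0.52²/2)·0.5] / 0.3677 = [-0.0182 + 0.0721] / 0.3677 = 0.1466 → 0.15
√T = √0.5 = 0.7071
φ(d₁) = φ(0.15) = 0.3945
vega = S·φ(d₁)·√T = 436·0.3945·0.7071 = 121.6226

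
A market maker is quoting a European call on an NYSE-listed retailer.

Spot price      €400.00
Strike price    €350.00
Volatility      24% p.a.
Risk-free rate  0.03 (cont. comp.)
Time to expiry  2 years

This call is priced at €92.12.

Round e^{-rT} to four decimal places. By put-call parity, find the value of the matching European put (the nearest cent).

exp(−rT) = exp(−0.03·2) = 0.9418
Put-call parity: C − P = S − K·e^(−rT) = 400 − 350·0.9418 = 400 − 329.6300 = 70.3700
P = C − (C − P) = 92.12 − (70.3700) = 21.7500

€21.75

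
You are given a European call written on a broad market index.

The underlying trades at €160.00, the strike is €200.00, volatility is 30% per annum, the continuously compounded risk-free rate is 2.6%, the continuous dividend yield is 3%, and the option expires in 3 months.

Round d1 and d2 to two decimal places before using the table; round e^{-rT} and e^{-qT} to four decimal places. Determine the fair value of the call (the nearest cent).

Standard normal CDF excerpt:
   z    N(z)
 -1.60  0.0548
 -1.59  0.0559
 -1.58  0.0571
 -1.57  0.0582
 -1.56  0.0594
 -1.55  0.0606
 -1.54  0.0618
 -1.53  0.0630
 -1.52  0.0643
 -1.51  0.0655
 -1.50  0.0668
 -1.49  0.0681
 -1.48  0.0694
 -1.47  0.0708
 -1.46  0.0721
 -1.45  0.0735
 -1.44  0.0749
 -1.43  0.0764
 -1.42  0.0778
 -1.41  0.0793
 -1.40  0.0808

€0.79

σ√T = 0.3·√0.25 = 0.1500
d₁ = [ln(160/200) + (0.026 − 0.03 + 0.3²/2)·0.25] / 0.1500 = [-0.2231 + 0.0102] / 0.1500 = -1.4193 → -1.42
d₂ = d₁ − σ√T = -1.4193 − 0.1500 = -1.5693 → -1.57
e^(−qT) = e^(−0.03·0.25) = 0.9925;  e^(−rT) = e^(−0.026·0.25) = 0.9935
C = 160·0.9925·N(-1.42) − 200·0.9935·N(-1.57) = 160·0.9925·0.0778 − 200·0.9935·0.0582 = 12.3546 − 11.5643 = 0.7903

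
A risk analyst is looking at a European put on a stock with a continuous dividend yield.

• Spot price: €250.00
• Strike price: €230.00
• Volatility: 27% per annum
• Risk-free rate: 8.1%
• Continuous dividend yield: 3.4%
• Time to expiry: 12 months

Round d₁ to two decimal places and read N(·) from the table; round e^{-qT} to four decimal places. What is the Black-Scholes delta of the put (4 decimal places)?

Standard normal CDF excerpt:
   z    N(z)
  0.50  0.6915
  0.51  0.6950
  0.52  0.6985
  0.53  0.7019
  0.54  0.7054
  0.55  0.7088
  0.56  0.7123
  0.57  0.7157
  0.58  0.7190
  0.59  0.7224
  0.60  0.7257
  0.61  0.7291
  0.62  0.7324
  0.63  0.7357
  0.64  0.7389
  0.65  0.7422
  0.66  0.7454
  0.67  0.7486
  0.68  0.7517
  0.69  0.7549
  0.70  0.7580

T = 1;  σ√T = 0.2700
d₁ = [ln(250/230) + (0.081 − 0.034 + 0.27²/2)·1] / 0.2700 = [0.0834 + 0.0834] / 0.2700 = 0.6179 which rounds to 0.62
N(d₁) = N(0.62) = 0.7324
Δ_put = e^(−qT)·(N(d₁) − 1) = 0.9666·(0.7324 − 1) = -0.2587

-0.2587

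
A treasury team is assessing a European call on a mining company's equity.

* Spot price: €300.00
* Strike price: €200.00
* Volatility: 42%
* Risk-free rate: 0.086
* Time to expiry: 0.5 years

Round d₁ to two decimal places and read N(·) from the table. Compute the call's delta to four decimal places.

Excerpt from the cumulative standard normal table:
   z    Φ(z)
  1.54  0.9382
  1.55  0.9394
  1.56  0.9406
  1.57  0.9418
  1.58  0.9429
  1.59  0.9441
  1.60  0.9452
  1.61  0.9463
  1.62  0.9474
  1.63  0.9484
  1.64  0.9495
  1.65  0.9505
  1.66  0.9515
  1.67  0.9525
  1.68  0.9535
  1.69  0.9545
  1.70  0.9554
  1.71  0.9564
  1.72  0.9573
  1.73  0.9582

0.9515

T = 0.5;  σ√T = 0.2970
d₁ = [ln(300/200) + (0.086 + 0.42²/2)·0.5] / 0.2970 = [0.4055 + 0.0871] / 0.2970 = 1.6586 ≈ 1.66
N(d₁) = N(1.66) = 0.9515
Δ_call = N(d₁) = 0.9515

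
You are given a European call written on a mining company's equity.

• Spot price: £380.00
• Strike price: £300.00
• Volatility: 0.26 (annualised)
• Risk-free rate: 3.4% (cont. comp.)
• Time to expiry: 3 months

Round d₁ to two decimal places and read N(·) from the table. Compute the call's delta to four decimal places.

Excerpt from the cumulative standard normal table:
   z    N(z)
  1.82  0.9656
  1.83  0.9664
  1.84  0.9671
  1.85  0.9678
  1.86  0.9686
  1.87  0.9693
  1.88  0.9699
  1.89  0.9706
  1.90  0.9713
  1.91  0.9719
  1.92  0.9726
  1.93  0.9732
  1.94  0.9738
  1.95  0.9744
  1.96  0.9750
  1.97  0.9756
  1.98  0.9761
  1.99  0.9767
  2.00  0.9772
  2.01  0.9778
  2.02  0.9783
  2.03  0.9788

σ√T = 0.26 × 0.5000 = 0.1300
d₁ = [ln(380/300) + (0.034 + 0.26²/2)·0.25] / 0.1300 = [0.2364 + 0.0169] / 0.1300 = 1.9488 ⇒ 1.95
N(d₁) = N(1.95) = 0.9744
Δ_call = N(d₁) = 0.9744

0.9744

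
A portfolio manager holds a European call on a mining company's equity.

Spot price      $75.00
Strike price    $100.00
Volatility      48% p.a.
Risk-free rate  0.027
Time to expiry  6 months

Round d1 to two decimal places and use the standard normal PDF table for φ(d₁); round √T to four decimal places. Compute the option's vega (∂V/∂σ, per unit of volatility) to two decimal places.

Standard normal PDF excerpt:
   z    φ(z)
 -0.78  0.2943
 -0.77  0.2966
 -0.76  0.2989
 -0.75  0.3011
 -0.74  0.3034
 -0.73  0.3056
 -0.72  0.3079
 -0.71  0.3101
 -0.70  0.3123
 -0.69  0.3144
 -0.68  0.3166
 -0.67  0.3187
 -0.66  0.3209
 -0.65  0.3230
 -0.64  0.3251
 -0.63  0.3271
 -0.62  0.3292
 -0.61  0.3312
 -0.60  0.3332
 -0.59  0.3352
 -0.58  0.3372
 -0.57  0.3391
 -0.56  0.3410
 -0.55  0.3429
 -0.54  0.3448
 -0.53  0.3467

17.24

σ√T = 0.48·√0.5 = 0.3394
d₁ = [ln(75/100) + (0.027 + 0.48²/2)·0.5] / 0.3394 = [-0.2877 + 0.0711] / 0.3394 = -0.6381 which rounds to -0.64
√T = √0.5 = 0.7071
φ(d₁) = φ(-0.64) = 0.3251
vega = S·φ(d₁)·√T = 75·0.3251·0.7071 = 17.2409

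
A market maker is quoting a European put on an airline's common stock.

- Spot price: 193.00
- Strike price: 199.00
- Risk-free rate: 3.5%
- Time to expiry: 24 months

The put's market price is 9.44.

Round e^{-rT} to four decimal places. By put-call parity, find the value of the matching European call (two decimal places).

16.89

exp(−rT) = exp(−0.035·2) = 0.9324
Put-call parity: C − P = S − K·e^(−rT) = 193 − 199·0.9324 = 193 − 185.5476 = 7.4524
C = P + (C − P) = 9.44 + (7.4524) = 16.8924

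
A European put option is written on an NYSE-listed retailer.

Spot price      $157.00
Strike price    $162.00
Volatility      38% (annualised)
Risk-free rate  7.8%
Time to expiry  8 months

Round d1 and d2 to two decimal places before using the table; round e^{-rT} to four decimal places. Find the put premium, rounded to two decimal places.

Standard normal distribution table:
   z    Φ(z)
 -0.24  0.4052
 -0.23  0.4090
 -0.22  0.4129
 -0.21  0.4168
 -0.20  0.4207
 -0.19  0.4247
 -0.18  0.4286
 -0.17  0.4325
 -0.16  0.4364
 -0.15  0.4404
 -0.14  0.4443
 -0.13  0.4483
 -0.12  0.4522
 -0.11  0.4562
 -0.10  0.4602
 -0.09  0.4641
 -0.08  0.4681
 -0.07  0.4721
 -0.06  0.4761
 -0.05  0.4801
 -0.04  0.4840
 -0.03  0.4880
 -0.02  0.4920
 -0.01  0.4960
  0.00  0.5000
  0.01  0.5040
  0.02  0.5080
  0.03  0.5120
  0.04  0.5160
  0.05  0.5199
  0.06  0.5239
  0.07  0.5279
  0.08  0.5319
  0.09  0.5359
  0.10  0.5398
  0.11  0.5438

T = 0.6667;  σ√T = 0.3103
d₁ = [ln(157/162) + (0.078 + 0.38²/2)·0.6667] / 0.3103 = [-0.0314 + 0.1001] / 0.3103 = 0.2217 ≈ 0.22
d₂ = d₁ − σ√T = 0.2217 − 0.3103 = -0.0886 ≈ -0.09
e^(−rT) = e^(−0.078·0.6667) = 0.9493
N(−d₂) = N(0.09) = 0.5359;  N(−d₁) = N(-0.22) = 0.4129
P = 162·0.9493·0.5359 − 157·0.4129 = 82.4142 − 64.8253 = 17.5889

$17.59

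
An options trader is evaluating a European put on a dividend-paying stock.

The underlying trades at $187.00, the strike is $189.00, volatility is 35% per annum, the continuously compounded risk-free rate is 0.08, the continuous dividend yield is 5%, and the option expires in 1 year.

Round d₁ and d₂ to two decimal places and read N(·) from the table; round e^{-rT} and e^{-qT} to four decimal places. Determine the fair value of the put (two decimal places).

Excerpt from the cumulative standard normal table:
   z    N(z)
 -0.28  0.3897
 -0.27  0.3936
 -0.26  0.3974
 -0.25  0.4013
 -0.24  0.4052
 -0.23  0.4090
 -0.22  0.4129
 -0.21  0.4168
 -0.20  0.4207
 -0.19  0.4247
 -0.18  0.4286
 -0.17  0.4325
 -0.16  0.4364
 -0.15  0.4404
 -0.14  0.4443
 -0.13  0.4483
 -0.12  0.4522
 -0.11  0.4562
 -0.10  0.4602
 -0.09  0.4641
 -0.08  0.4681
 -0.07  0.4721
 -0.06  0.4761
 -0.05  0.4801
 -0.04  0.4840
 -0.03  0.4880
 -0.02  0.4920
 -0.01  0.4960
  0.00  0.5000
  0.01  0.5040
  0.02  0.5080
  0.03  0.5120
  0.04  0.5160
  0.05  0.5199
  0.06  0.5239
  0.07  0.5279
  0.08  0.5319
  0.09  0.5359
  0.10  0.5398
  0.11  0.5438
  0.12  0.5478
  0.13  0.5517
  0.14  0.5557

T = 1;  σ√T = 0.3500
d₁ = [ln(187/189) + (0.08 − 0.05 + 0.35²/2)·1] / 0.3500 = [-0.0106 + 0.0912] / 0.3500 = 0.2303 → 0.23
d₂ = d₁ − σ√T = 0.2303 − 0.3500 = -0.1197 → -0.12
e^(−qT) = e^(−0.05·1) = 0.9512;  e^(−rT) = e^(−0.08·1) = 0.9231
N(−d₂) = N(0.12) = 0.5478;  N(−d₁) = N(-0.23) = 0.4090
P = 189·0.9231·0.5478 − 187·0.9512·0.4090 = 95.5724 − 72.7506 = 22.8218

$22.82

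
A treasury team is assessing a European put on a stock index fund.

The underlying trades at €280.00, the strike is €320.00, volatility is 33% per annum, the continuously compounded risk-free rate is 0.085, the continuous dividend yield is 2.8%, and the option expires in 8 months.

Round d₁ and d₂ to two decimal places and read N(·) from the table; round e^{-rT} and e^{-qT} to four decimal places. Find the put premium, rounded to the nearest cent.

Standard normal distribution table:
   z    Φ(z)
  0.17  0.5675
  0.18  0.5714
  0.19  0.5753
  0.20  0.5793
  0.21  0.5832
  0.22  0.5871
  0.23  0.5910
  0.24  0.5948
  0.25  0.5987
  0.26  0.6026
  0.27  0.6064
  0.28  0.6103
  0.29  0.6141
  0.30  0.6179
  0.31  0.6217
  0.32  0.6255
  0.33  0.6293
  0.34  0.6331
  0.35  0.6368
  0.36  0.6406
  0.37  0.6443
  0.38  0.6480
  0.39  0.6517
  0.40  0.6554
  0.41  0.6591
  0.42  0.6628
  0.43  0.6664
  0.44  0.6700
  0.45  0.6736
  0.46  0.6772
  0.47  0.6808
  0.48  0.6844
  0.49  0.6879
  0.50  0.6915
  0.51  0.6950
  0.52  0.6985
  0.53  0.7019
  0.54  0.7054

σ√T = 0.33·√0.6667 = 0.2694
d₁ = [ln(280/320) + (0.085 − 0.028 + 0.33²/2)·0.6667] / 0.2694 = [-0.1335 + 0.0743] / 0.2694 = -0.2198 which rounds to -0.22
d₂ = d₁ − σ√T = -0.2198 − 0.2694 = -0.4893 which rounds to -0.49
exp(−qT) = exp(−0.028·0.6667) = 0.9815;  exp(−rT) = exp(−0.085·0.6667) = 0.9449
P = 320·0.9449·N(0.49) − 280·0.9815·N(0.22) = 320·0.9449·0.6879 − 280·0.9815·0.5871 = 207.9989 − 161.3468 = 46.6521

€46.65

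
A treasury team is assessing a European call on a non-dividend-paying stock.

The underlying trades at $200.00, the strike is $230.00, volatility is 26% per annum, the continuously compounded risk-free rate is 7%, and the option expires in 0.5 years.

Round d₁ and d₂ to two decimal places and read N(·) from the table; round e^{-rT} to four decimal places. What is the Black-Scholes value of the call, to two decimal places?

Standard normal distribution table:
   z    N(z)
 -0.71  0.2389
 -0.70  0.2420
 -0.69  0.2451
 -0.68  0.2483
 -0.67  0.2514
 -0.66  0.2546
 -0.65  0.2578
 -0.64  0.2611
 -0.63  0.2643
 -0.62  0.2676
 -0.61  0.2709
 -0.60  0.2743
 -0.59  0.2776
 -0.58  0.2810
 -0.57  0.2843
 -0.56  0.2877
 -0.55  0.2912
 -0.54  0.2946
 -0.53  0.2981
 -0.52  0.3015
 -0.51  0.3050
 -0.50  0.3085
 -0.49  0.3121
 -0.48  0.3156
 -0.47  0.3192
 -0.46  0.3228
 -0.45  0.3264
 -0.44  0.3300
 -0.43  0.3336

σ√T = 0.26·√0.5 = 0.1838
d₁ = [ln(200/230) + (0.07 + 0.26²/2)·0.5] / 0.1838 = [-0.1398 + 0.0519] / 0.1838 = -0.4779 ≈ -0.48
d₂ = d₁ − σ√T = -0.4779 − 0.1838 = -0.6618 ≈ -0.66
e^(−rT) = e^(−0.07·0.5) = 0.9656
C = 200·N(-0.48) − 230·0.9656·N(-0.66) = 200·0.3156 − 230·0.9656·0.2546 = 63.1200 − 56.5436 = 6.5764

$6.58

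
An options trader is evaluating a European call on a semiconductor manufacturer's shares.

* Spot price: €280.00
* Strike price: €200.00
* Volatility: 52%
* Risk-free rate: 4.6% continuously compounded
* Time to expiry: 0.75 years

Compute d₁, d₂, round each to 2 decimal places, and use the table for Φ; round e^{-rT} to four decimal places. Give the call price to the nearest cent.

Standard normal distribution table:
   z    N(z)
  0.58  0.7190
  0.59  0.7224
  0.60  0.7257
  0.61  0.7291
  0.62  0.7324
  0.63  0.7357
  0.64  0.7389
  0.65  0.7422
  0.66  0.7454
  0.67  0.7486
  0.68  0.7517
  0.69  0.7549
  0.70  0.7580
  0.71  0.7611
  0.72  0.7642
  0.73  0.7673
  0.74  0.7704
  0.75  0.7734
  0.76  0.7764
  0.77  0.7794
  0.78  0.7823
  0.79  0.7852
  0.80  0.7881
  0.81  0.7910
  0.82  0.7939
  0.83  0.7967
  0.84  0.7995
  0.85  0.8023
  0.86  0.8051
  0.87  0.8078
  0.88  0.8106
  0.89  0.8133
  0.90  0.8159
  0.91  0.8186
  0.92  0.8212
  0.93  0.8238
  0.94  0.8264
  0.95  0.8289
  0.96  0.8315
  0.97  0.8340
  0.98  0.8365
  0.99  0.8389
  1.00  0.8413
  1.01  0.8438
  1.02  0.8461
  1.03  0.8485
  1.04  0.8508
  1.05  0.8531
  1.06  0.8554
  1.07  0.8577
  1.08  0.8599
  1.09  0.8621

σ√T = 0.52 × 0.8660 = 0.4503
d₁ = [ln(280/200) + (0.046 + 0.52²/2)·0.75] / 0.4503 = [0.3365 + 0.1359] / 0.4503 = 1.0489 which rounds to 1.05
d₂ = d₁ − σ√T = 1.0489 − 0.4503 = 0.5986 which rounds to 0.60
e^(−rT) = e^(−0.046·0.75) = 0.9661
N(d₁) = N(1.05) = 0.8531;  N(d₂) = N(0.60) = 0.7257
C = 280·0.8531 − 200·0.9661·0.7257 = 238.8680 − 140.2198 = 98.6482

€98.65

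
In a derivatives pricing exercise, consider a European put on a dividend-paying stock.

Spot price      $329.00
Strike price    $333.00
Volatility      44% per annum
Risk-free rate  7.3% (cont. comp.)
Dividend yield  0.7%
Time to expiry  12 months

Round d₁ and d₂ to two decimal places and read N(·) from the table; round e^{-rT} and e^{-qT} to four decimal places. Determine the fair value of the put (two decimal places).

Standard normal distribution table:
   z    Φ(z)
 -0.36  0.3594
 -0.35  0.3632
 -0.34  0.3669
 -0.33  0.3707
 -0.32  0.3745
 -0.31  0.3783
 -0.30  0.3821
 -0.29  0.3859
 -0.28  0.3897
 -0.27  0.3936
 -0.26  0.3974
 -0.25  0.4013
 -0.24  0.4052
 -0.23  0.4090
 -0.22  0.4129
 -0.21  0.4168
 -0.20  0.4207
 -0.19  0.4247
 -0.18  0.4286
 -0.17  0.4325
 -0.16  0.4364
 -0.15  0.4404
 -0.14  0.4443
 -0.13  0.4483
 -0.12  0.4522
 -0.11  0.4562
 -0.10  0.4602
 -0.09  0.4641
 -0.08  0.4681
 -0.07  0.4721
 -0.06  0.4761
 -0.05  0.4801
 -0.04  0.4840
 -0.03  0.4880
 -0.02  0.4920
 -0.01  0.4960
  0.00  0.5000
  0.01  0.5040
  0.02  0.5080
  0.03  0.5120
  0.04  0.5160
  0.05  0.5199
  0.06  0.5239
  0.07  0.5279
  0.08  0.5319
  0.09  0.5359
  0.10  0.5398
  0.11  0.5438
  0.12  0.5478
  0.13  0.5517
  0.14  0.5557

$47.23

σ√T = 0.44·√1 = 0.4400
ln(S/K) + (r − q + σ²/2)T = ln(329/333) + (0.073 − 0.007 + 0.44²/2)·1 = -0.0121 + 0.1628 = 0.1507
d₁ = 0.1507 / 0.4400 = 0.3425 ≈ 0.34
d₂ = d₁ − σ√T = 0.3425 − 0.4400 = -0.0975 ≈ -0.10
e^(−qT) = e^(−0.007·1) = 0.9930;  e^(−rT) = e^(−0.073·1) = 0.9296
N(−d₂) = N(0.10) = 0.5398;  N(−d₁) = N(-0.34) = 0.3669
P = 333·0.9296·0.5398 − 329·0.9930·0.3669 = 167.0988 − 119.8651 = 47.2336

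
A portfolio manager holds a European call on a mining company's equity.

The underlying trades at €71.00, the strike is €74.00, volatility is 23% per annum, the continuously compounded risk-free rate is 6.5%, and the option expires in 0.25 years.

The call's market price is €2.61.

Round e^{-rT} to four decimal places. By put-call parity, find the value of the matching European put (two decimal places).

€4.42

exp(−rT) = exp(−0.065·0.25) = 0.9839
Put-call parity: C − P = S − K·e^(−rT) = 71 − 74·0.9839 = 71 − 72.8086 = -1.8086
P = C − (C − P) = 2.61 − (-1.8086) = 4.4186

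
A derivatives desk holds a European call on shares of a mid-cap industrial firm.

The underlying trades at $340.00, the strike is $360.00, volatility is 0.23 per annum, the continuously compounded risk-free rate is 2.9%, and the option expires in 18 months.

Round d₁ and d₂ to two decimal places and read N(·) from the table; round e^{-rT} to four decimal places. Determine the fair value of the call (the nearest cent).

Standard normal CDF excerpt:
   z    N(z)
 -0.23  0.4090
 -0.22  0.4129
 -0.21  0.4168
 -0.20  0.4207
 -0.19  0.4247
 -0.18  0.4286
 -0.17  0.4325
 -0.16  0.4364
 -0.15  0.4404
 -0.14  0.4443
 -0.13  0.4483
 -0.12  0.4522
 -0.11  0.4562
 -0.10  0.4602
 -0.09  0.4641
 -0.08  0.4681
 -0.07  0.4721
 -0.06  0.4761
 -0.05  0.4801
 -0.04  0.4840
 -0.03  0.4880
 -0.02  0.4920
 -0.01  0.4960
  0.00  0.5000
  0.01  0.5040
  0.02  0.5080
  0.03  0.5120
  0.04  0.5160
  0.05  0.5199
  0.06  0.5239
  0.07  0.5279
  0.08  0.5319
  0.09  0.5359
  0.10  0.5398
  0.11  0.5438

σ√T = 0.23·√1.5 = 0.2817
ln(S/K) + (r + σ²/2)T = ln(340/360) + (0.029 + 0.23²/2)·1.5 = -0.0572 + 0.0832 = 0.0260
d₁ = 0.0260 / 0.2817 = 0.0924 ≈ 0.09
d₂ = d₁ − σ√T = 0.0924 − 0.2817 = -0.1893 ≈ -0.19
exp(−rT) = exp(−0.029·1.5) = 0.9574
C = 340·N(0.09) − 360·0.9574·N(-0.19) = 340·0.5359 − 360·0.9574·0.4247 = 182.2060 − 146.3788 = 35.8272

$35.83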